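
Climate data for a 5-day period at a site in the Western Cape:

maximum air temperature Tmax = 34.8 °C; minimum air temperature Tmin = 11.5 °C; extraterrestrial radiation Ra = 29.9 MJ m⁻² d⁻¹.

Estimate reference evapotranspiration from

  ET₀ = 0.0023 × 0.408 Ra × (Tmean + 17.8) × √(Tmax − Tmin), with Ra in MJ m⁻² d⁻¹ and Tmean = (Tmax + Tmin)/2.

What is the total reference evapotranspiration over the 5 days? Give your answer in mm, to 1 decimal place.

27.7 mm

Tmean = (34.8 + 11.5)/2 = 23.15 °C
0.408 Ra = 0.408 × 29.9 = 12.1992 mm/d equivalent
ET₀ = 0.0023 × 12.1992 × (23.15 + 17.8) × √23.3 = 0.0023 × 12.1992 × 40.95 × 4.8270 = 5.5461 mm/d
Over 5 days: 5.5461 × 5 = 27.731 mm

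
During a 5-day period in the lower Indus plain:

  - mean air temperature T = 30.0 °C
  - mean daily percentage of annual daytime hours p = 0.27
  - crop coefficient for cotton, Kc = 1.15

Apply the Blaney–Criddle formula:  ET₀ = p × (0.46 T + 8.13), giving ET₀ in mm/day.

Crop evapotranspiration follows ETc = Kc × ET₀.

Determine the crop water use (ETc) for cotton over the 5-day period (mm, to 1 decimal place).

ET₀ = 0.27 × (0.46 × 30.0 + 8.13) = 0.27 × 21.930 = 5.9211 mm/d
ETc = Kc × ET₀ = 1.15 × 5.9211 = 6.8093 mm/d
Over 5 days: 6.8093 × 5 = 34.047 mm

34.0 mm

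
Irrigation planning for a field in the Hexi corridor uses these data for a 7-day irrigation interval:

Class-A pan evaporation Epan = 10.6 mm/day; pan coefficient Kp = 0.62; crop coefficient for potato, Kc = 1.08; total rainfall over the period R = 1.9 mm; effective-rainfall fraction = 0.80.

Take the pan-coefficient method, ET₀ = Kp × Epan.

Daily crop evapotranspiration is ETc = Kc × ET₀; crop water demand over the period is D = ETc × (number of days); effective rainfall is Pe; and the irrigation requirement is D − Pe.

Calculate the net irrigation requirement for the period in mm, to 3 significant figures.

48.2 mm

ET₀ = 0.62 × 10.6 = 6.5720 mm/d
ETc = Kc × ET₀ = 1.08 × 6.5720 = 7.0978 mm/d
Crop demand D = ETc × 7 d = 7.0978 × 7 = 49.685 mm
Pe = 0.80 × 1.9 = 1.520 mm
D − Pe = 49.685 − 1.520 = 48.165 mm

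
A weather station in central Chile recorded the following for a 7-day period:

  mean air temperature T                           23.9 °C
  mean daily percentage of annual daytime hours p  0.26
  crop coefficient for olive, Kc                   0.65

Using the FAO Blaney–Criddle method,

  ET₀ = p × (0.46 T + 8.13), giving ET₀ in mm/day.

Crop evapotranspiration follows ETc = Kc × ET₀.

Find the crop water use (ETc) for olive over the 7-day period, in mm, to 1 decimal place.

22.6 mm

ET₀ = 0.26 × (0.46 × 23.9 + 8.13) = 0.26 × 19.124 = 4.9722 mm/d
ETc = Kc × ET₀ = 0.65 × 4.9722 = 3.2319 mm/d
Over 7 days: 3.2319 × 7 = 22.623 mm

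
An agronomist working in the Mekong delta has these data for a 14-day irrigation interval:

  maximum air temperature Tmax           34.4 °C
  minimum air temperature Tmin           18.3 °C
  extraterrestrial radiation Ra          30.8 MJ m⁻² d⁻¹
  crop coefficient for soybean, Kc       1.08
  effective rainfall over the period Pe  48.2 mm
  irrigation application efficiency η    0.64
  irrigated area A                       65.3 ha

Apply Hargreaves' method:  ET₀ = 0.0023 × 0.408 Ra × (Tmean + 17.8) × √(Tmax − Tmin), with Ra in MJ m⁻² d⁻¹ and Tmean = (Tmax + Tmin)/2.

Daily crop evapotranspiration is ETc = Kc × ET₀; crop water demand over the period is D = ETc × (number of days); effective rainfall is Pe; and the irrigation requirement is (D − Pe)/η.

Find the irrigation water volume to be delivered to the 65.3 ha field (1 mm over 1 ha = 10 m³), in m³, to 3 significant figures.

Tmean = (34.4 + 18.3)/2 = 26.35 °C
0.408 Ra = 0.408 × 30.8 = 12.5664 mm/d equivalent
ET₀ = 0.0023 × 12.5664 × (26.35 + 17.8) × √16.1 = 0.0023 × 12.5664 × 44.15 × 4.0125 = 5.1202 mm/d
ETc = Kc × ET₀ = 1.08 × 5.1202 = 5.5298 mm/d
Crop demand D = ETc × 14 d = 5.5298 × 14 = 77.417 mm
D − Pe = 77.417 − 48.2 = 29.217 mm
Gross irrigation = 29.217 / 0.64 = 45.652 mm
Volume = 45.652 mm × 65.3 ha × 10 = 29810.8 m³

29800 m³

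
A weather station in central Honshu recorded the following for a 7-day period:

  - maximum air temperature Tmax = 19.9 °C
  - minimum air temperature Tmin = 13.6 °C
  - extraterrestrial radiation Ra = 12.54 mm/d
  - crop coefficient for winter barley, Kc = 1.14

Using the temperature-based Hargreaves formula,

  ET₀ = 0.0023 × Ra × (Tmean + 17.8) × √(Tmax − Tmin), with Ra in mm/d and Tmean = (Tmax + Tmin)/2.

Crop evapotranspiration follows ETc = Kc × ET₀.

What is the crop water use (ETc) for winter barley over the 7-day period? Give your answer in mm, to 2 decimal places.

Tmean = (19.9 + 13.6)/2 = 16.75 °C
ET₀ = 0.0023 × 12.54 × (16.75 + 17.8) × √6.3 = 0.0023 × 12.54 × 34.55 × 2.5100 = 2.5012 mm/d
ETc = Kc × ET₀ = 1.14 × 2.5012 = 2.8514 mm/d
Over 7 days: 2.8514 × 7 = 19.960 mm

19.96 mm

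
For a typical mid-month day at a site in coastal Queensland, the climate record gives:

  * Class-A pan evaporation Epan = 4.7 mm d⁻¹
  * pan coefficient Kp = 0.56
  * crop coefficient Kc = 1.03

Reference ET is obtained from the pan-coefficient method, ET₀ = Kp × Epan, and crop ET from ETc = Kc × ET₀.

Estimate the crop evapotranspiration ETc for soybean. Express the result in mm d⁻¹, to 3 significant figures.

2.71 mm d⁻¹

ET₀ = 0.56 × 4.7 = 2.6320 mm/d
ETc = Kc × ET₀ = 1.03 × 2.6320 = 2.7110 mm/d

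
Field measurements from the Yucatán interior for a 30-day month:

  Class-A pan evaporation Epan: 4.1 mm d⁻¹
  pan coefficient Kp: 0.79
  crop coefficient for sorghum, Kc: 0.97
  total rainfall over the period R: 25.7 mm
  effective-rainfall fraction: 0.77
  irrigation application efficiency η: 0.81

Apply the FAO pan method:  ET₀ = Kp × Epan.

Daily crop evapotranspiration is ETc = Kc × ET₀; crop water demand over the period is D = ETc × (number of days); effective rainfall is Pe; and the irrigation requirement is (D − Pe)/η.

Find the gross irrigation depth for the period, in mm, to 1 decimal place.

91.9 mm

ET₀ = 0.79 × 4.1 = 3.2390 mm/d
ETc = Kc × ET₀ = 0.97 × 3.2390 = 3.1418 mm/d
Crop demand D = ETc × 30 d = 3.1418 × 30 = 94.254 mm
Pe = 0.77 × 25.7 = 19.789 mm
D − Pe = 94.254 − 19.789 = 74.465 mm
Gross irrigation = 74.465 / 0.81 = 91.932 mm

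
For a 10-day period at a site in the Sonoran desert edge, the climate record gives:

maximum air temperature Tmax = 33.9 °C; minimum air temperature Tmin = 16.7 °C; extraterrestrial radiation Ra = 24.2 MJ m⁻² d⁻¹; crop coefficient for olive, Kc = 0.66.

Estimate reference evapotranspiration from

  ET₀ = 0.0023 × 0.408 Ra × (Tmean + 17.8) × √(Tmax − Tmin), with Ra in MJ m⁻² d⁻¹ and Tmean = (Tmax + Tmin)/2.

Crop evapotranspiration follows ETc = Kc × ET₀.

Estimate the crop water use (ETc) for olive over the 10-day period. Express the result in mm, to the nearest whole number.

27 mm

Tmean = (33.9 + 16.7)/2 = 25.30 °C
0.408 Ra = 0.408 × 24.2 = 9.8736 mm/d equivalent
ET₀ = 0.0023 × 9.8736 × (25.30 + 17.8) × √17.2 = 0.0023 × 9.8736 × 43.10 × 4.1473 = 4.0593 mm/d
ETc = Kc × ET₀ = 0.66 × 4.0593 = 2.6791 mm/d
Over 10 days: 2.6791 × 10 = 26.791 mm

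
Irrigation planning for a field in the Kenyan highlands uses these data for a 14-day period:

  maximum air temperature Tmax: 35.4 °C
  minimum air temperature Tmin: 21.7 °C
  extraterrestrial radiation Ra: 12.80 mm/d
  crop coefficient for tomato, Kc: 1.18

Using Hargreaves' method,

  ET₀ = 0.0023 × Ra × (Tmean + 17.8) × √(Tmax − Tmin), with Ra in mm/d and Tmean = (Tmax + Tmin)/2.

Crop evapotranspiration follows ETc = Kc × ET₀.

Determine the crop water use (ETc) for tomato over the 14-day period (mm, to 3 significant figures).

83.4 mm

Tmean = (35.4 + 21.7)/2 = 28.55 °C
ET₀ = 0.0023 × 12.80 × (28.55 + 17.8) × √13.7 = 0.0023 × 12.80 × 46.35 × 3.7014 = 5.0507 mm/d
ETc = Kc × ET₀ = 1.18 × 5.0507 = 5.9598 mm/d
Over 14 days: 5.9598 × 14 = 83.437 mm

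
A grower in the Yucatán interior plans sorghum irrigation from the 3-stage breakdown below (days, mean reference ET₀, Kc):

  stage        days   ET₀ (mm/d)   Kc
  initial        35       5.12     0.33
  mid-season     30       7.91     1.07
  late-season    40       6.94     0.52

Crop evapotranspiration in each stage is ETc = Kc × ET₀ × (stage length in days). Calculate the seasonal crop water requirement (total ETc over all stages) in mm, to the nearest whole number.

457 mm

initial: 0.33 × 5.12 × 35 = 59.14 mm
mid-season: 1.07 × 7.91 × 30 = 253.91 mm
late-season: 0.52 × 6.94 × 40 = 144.35 mm
Seasonal total = 457.40 mm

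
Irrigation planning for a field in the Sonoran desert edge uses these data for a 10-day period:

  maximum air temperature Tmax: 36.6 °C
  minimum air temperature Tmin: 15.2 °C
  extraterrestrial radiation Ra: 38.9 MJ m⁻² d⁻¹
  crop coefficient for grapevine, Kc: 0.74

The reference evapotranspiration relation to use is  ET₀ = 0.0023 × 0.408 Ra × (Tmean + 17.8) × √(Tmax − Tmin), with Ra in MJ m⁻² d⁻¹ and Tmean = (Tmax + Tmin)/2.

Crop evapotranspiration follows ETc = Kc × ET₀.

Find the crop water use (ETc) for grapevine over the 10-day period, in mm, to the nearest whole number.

Tmean = (36.6 + 15.2)/2 = 25.90 °C
0.408 Ra = 0.408 × 38.9 = 15.8712 mm/d equivalent
ET₀ = 0.0023 × 15.8712 × (25.90 + 17.8) × √21.4 = 0.0023 × 15.8712 × 43.70 × 4.6260 = 7.3795 mm/d
ETc = Kc × ET₀ = 0.74 × 7.3795 = 5.4608 mm/d
Over 10 days: 5.4608 × 10 = 54.608 mm

55 mm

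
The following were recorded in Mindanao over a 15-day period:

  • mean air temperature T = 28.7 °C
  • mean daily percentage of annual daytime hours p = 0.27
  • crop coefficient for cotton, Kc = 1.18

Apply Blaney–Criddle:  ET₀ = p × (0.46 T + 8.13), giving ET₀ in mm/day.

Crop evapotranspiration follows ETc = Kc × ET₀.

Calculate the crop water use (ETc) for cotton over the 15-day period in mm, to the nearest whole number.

ET₀ = 0.27 × (0.46 × 28.7 + 8.13) = 0.27 × 21.332 = 5.7596 mm/d
ETc = Kc × ET₀ = 1.18 × 5.7596 = 6.7963 mm/d
Over 15 days: 6.7963 × 15 = 101.945 mm

102 mm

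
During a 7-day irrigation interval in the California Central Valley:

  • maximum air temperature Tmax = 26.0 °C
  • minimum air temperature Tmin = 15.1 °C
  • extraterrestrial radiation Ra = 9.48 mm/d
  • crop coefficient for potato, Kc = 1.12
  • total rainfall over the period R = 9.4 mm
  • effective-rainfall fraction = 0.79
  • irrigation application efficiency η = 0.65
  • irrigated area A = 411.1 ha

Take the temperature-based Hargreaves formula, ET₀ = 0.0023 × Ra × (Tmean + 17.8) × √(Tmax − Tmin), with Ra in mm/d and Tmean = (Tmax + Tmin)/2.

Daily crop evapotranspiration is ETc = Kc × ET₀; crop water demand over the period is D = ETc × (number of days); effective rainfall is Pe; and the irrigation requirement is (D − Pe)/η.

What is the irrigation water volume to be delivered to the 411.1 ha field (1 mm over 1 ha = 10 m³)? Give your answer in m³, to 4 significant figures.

89920 m³

Tmean = (26.0 + 15.1)/2 = 20.55 °C
ET₀ = 0.0023 × 9.48 × (20.55 + 17.8) × √10.9 = 0.0023 × 9.48 × 38.35 × 3.3015 = 2.7607 mm/d
ETc = Kc × ET₀ = 1.12 × 2.7607 = 3.0920 mm/d
Crop demand D = ETc × 7 d = 3.0920 × 7 = 21.644 mm
Pe = 0.79 × 9.4 = 7.426 mm
D − Pe = 21.644 − 7.426 = 14.218 mm
Gross irrigation = 14.218 / 0.65 = 21.874 mm
Volume = 21.874 mm × 411.1 ha × 10 = 89924.0 m³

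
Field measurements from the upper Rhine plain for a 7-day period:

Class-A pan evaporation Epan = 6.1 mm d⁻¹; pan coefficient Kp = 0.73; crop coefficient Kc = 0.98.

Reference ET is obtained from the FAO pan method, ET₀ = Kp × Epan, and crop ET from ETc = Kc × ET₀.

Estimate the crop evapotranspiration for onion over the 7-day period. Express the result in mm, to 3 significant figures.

30.5 mm

ET₀ = 0.73 × 6.1 = 4.4530 mm/d
ETc = Kc × ET₀ = 0.98 × 4.4530 = 4.3639 mm/d
Over 7 days: 4.3639 × 7 = 30.547 mm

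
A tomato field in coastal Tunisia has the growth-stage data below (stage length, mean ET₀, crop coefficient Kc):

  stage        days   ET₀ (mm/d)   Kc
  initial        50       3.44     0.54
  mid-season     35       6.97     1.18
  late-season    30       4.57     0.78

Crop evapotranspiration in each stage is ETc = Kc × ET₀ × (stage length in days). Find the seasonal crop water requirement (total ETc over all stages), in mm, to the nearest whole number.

initial: 0.54 × 3.44 × 50 = 92.88 mm
mid-season: 1.18 × 6.97 × 35 = 287.86 mm
late-season: 0.78 × 4.57 × 30 = 106.94 mm
Seasonal total = 487.68 mm

488 mm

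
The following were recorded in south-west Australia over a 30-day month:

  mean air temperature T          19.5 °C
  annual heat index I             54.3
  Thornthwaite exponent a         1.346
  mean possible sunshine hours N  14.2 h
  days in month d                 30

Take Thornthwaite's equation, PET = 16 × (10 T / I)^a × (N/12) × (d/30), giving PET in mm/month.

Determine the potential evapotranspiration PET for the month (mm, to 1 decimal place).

10T/I = 10 × 19.5 / 54.3 = 3.5912
(10T/I)^a = 3.5912^1.346 = 5.5892
Uncorrected PET = 16 × 5.5892 = 89.427 mm
Correction = (N/12)(d/30) = (14.2/12)(30/30) = 1.1833
PET = 89.427 × 1.1833 = 105.819 mm/month

105.8 mm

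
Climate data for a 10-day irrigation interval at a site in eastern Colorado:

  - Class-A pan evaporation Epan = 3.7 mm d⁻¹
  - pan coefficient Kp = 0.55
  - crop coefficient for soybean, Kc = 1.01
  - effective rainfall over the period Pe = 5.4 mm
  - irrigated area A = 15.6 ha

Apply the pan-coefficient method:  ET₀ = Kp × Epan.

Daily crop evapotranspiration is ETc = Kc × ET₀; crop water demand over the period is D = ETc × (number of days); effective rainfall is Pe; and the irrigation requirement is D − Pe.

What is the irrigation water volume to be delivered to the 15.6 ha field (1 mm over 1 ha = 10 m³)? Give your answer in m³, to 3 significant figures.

ET₀ = 0.55 × 3.7 = 2.0350 mm/d
ETc = Kc × ET₀ = 1.01 × 2.0350 = 2.0554 mm/d
Crop demand D = ETc × 10 d = 2.0554 × 10 = 20.554 mm
D − Pe = 20.554 − 5.4 = 15.154 mm
Volume = 15.154 mm × 15.6 ha × 10 = 2364.0 m³

2360 m³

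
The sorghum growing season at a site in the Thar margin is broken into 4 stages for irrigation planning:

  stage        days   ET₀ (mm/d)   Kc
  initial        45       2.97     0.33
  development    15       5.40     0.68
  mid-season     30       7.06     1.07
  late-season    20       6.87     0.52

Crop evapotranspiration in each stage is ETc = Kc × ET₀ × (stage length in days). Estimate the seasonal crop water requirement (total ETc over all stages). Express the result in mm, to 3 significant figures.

397 mm

initial: 0.33 × 2.97 × 45 = 44.10 mm
development: 0.68 × 5.40 × 15 = 55.08 mm
mid-season: 1.07 × 7.06 × 30 = 226.63 mm
late-season: 0.52 × 6.87 × 20 = 71.45 mm
Seasonal total = 397.26 mm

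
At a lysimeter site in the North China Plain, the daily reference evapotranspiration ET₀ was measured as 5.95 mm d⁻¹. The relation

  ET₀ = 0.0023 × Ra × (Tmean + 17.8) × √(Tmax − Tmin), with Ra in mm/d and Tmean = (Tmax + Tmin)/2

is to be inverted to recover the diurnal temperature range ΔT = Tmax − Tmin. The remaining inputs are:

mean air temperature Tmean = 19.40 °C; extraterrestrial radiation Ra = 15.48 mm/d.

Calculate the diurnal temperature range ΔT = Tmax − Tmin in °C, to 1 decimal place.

20.2 °C

√ΔT = ET₀ / [0.0023 × Ra × (Tmean+17.8)] = 5.95 / (0.0023 × 15.48 × 37.20) = 4.4924
ΔT = 4.4924² = 20.182 °C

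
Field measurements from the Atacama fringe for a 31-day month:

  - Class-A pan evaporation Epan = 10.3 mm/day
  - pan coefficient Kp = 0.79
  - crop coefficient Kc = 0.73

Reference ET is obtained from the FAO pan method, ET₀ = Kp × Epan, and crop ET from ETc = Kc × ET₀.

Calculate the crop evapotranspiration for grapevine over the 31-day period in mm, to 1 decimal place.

ET₀ = 0.79 × 10.3 = 8.1370 mm/d
ETc = Kc × ET₀ = 0.73 × 8.1370 = 5.9400 mm/d
Over 31 days: 5.9400 × 31 = 184.140 mm

184.1 mm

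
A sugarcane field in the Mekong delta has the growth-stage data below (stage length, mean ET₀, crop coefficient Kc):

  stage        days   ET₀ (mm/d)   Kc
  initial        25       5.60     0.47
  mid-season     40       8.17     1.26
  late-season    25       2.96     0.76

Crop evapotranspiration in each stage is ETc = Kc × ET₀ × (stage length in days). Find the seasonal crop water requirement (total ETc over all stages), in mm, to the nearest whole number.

534 mm

initial: 0.47 × 5.60 × 25 = 65.80 mm
mid-season: 1.26 × 8.17 × 40 = 411.77 mm
late-season: 0.76 × 2.96 × 25 = 56.24 mm
Seasonal total = 533.81 mm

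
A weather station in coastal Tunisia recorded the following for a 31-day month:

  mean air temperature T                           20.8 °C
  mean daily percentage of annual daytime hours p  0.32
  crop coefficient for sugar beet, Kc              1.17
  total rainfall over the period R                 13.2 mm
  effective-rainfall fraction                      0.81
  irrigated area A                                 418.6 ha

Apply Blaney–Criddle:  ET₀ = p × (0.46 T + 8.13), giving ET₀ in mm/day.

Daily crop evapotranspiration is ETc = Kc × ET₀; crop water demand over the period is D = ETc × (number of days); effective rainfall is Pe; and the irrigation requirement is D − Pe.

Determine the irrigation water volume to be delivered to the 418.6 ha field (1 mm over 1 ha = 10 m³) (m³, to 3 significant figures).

ET₀ = 0.32 × (0.46 × 20.8 + 8.13) = 0.32 × 17.698 = 5.6634 mm/d
ETc = Kc × ET₀ = 1.17 × 5.6634 = 6.6262 mm/d
Crop demand D = ETc × 31 d = 6.6262 × 31 = 205.412 mm
Pe = 0.81 × 13.2 = 10.692 mm
D − Pe = 205.412 − 10.692 = 194.720 mm
Volume = 194.720 mm × 418.6 ha × 10 = 815097.9 m³

815000 m³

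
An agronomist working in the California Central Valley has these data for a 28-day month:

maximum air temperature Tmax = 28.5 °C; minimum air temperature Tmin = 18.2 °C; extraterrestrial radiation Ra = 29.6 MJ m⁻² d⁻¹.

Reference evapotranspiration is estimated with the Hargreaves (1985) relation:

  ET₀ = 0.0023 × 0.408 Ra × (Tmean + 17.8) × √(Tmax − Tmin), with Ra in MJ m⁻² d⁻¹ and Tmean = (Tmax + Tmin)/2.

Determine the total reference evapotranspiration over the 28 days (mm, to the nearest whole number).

Tmean = (28.5 + 18.2)/2 = 23.35 °C
0.408 Ra = 0.408 × 29.6 = 12.0768 mm/d equivalent
ET₀ = 0.0023 × 12.0768 × (23.35 + 17.8) × √10.3 = 0.0023 × 12.0768 × 41.15 × 3.2094 = 3.6684 mm/d
Over 28 days: 3.6684 × 28 = 102.715 mm

103 mm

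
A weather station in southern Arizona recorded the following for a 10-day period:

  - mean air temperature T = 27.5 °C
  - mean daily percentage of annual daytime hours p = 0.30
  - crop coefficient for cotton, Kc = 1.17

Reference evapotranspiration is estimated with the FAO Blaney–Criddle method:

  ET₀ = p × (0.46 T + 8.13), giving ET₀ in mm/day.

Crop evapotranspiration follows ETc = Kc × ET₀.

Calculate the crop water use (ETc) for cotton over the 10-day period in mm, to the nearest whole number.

73 mm

ET₀ = 0.30 × (0.46 × 27.5 + 8.13) = 0.30 × 20.780 = 6.2340 mm/d
ETc = Kc × ET₀ = 1.17 × 6.2340 = 7.2938 mm/d
Over 10 days: 7.2938 × 10 = 72.938 mm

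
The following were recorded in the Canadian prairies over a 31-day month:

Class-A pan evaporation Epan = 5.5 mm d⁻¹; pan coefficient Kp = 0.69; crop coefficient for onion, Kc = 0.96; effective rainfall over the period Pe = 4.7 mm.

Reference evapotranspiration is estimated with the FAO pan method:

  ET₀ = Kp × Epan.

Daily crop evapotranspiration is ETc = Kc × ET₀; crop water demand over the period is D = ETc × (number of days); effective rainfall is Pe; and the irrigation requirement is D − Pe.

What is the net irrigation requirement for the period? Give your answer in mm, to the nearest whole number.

ET₀ = 0.69 × 5.5 = 3.7950 mm/d
ETc = Kc × ET₀ = 0.96 × 3.7950 = 3.6432 mm/d
Crop demand D = ETc × 31 d = 3.6432 × 31 = 112.939 mm
D − Pe = 112.939 − 4.7 = 108.239 mm

108 mm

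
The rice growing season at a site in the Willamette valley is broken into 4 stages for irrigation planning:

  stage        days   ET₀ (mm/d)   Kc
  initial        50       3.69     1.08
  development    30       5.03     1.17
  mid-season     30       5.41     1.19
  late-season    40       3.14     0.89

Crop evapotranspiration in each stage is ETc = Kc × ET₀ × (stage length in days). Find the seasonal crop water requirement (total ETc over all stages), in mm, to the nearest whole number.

initial: 1.08 × 3.69 × 50 = 199.26 mm
development: 1.17 × 5.03 × 30 = 176.55 mm
mid-season: 1.19 × 5.41 × 30 = 193.14 mm
late-season: 0.89 × 3.14 × 40 = 111.78 mm
Seasonal total = 680.73 mm

681 mm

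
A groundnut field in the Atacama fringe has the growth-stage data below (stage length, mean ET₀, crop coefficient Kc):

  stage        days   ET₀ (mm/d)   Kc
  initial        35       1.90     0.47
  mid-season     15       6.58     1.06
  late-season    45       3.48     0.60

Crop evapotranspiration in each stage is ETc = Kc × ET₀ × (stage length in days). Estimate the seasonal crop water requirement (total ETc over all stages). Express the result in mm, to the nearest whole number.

initial: 0.47 × 1.90 × 35 = 31.26 mm
mid-season: 1.06 × 6.58 × 15 = 104.62 mm
late-season: 0.60 × 3.48 × 45 = 93.96 mm
Seasonal total = 229.84 mm

230 mm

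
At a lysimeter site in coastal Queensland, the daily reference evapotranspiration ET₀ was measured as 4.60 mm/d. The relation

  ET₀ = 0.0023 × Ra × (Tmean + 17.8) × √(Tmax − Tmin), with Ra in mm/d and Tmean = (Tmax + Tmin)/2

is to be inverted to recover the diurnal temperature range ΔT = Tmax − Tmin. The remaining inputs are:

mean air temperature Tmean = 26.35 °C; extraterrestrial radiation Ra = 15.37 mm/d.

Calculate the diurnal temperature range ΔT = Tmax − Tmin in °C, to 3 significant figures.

√ΔT = ET₀ / [0.0023 × Ra × (Tmean+17.8)] = 4.60 / (0.0023 × 15.37 × 44.15) = 2.9473
ΔT = 2.9473² = 8.687 °C

8.69 °C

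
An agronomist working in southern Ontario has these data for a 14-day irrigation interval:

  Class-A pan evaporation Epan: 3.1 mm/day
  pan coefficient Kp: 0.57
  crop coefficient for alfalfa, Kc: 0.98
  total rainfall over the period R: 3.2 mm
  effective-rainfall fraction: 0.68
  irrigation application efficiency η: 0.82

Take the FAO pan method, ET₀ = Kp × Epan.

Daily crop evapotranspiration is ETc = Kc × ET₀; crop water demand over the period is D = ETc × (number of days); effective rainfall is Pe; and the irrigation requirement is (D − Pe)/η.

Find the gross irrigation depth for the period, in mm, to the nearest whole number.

ET₀ = 0.57 × 3.1 = 1.7670 mm/d
ETc = Kc × ET₀ = 0.98 × 1.7670 = 1.7317 mm/d
Crop demand D = ETc × 14 d = 1.7317 × 14 = 24.244 mm
Pe = 0.68 × 3.2 = 2.176 mm
D − Pe = 24.244 − 2.176 = 22.068 mm
Gross irrigation = 22.068 / 0.82 = 26.912 mm

27 mm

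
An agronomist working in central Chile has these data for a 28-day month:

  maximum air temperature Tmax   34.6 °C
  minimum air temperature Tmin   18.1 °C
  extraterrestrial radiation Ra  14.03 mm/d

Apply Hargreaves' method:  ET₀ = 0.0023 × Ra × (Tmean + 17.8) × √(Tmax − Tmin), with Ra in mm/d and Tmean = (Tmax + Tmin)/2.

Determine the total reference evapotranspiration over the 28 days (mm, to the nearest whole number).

Tmean = (34.6 + 18.1)/2 = 26.35 °C
ET₀ = 0.0023 × 14.03 × (26.35 + 17.8) × √16.5 = 0.0023 × 14.03 × 44.15 × 4.0620 = 5.7870 mm/d
Over 28 days: 5.7870 × 28 = 162.036 mm

162 mm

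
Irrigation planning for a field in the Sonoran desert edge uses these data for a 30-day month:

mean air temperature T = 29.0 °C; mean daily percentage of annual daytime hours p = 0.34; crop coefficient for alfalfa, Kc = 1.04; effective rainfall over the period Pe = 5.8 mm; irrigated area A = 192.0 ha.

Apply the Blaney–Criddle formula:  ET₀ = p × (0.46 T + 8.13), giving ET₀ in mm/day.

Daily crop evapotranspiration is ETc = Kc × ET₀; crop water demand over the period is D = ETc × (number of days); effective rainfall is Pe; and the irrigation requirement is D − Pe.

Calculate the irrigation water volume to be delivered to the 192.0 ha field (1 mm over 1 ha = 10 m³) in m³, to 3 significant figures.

ET₀ = 0.34 × (0.46 × 29.0 + 8.13) = 0.34 × 21.470 = 7.2998 mm/d
ETc = Kc × ET₀ = 1.04 × 7.2998 = 7.5918 mm/d
Crop demand D = ETc × 30 d = 7.5918 × 30 = 227.754 mm
D − Pe = 227.754 − 5.8 = 221.954 mm
Volume = 221.954 mm × 192.0 ha × 10 = 426151.7 m³

426000 m³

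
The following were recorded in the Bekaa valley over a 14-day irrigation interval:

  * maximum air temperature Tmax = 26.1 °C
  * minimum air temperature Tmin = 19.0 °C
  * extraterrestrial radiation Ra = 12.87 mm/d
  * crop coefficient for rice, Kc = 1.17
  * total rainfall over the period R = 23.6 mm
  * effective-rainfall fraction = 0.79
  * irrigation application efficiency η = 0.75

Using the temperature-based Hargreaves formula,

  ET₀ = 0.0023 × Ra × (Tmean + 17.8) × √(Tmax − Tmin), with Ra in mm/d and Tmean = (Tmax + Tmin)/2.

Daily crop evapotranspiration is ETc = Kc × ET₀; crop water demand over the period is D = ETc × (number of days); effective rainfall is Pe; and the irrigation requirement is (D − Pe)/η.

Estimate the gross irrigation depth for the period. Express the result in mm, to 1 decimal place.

44.6 mm

Tmean = (26.1 + 19.0)/2 = 22.55 °C
ET₀ = 0.0023 × 12.87 × (22.55 + 17.8) × √7.1 = 0.0023 × 12.87 × 40.35 × 2.6646 = 3.1826 mm/d
ETc = Kc × ET₀ = 1.17 × 3.1826 = 3.7236 mm/d
Crop demand D = ETc × 14 d = 3.7236 × 14 = 52.130 mm
Pe = 0.79 × 23.6 = 18.644 mm
D − Pe = 52.130 − 18.644 = 33.486 mm
Gross irrigation = 33.486 / 0.75 = 44.648 mm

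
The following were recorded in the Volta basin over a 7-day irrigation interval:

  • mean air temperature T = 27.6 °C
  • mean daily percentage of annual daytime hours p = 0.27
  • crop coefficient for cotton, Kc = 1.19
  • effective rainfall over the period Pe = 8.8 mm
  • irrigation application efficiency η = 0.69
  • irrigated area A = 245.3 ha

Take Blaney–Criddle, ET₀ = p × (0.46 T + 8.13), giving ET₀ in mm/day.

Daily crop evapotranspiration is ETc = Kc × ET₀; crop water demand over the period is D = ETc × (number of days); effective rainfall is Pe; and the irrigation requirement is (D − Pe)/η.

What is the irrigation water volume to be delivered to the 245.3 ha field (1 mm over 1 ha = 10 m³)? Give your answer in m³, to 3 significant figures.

ET₀ = 0.27 × (0.46 × 27.6 + 8.13) = 0.27 × 20.826 = 5.6230 mm/d
ETc = Kc × ET₀ = 1.19 × 5.6230 = 6.6914 mm/d
Crop demand D = ETc × 7 d = 6.6914 × 7 = 46.840 mm
D − Pe = 46.840 − 8.8 = 38.040 mm
Gross irrigation = 38.040 / 0.69 = 55.130 mm
Volume = 55.130 mm × 245.3 ha × 10 = 135233.9 m³

135000 m³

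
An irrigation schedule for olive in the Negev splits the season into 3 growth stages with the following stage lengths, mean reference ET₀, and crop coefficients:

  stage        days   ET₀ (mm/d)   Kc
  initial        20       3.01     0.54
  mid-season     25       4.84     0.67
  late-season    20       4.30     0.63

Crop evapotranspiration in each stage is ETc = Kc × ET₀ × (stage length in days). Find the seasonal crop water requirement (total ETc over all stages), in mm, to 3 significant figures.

168 mm

initial: 0.54 × 3.01 × 20 = 32.51 mm
mid-season: 0.67 × 4.84 × 25 = 81.07 mm
late-season: 0.63 × 4.30 × 20 = 54.18 mm
Seasonal total = 167.76 mm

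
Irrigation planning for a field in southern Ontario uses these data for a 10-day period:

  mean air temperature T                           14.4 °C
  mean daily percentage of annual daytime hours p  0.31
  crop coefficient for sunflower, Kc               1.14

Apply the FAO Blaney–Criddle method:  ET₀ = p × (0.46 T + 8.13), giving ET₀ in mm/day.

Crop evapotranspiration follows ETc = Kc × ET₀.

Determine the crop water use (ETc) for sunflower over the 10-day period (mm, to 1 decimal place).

52.1 mm

ET₀ = 0.31 × (0.46 × 14.4 + 8.13) = 0.31 × 14.754 = 4.5737 mm/d
ETc = Kc × ET₀ = 1.14 × 4.5737 = 5.2140 mm/d
Over 10 days: 5.2140 × 10 = 52.140 mm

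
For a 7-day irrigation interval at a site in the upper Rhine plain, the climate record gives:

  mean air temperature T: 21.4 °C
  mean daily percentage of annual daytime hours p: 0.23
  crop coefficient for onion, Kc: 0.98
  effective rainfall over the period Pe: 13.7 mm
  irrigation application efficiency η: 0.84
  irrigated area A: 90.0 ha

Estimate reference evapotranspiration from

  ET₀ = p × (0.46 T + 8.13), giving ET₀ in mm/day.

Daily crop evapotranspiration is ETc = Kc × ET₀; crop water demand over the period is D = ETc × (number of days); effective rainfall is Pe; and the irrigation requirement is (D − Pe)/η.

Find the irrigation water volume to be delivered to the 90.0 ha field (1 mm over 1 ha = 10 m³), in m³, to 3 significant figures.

ET₀ = 0.23 × (0.46 × 21.4 + 8.13) = 0.23 × 17.974 = 4.1340 mm/d
ETc = Kc × ET₀ = 0.98 × 4.1340 = 4.0513 mm/d
Crop demand D = ETc × 7 d = 4.0513 × 7 = 28.359 mm
D − Pe = 28.359 − 13.7 = 14.659 mm
Gross irrigation = 14.659 / 0.84 = 17.451 mm
Volume = 17.451 mm × 90.0 ha × 10 = 15705.9 m³

15700 m³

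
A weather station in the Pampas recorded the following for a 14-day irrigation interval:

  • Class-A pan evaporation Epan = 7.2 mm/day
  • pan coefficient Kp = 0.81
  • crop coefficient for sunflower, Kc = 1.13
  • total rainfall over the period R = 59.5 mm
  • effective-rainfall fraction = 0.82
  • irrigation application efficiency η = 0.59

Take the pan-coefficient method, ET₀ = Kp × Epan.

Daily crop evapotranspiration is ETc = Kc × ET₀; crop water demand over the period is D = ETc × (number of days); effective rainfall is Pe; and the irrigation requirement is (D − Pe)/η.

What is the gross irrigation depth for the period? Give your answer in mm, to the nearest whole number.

ET₀ = 0.81 × 7.2 = 5.8320 mm/d
ETc = Kc × ET₀ = 1.13 × 5.8320 = 6.5902 mm/d
Crop demand D = ETc × 14 d = 6.5902 × 14 = 92.263 mm
Pe = 0.82 × 59.5 = 48.790 mm
D − Pe = 92.263 − 48.790 = 43.473 mm
Gross irrigation = 43.473 / 0.59 = 73.683 mm

74 mm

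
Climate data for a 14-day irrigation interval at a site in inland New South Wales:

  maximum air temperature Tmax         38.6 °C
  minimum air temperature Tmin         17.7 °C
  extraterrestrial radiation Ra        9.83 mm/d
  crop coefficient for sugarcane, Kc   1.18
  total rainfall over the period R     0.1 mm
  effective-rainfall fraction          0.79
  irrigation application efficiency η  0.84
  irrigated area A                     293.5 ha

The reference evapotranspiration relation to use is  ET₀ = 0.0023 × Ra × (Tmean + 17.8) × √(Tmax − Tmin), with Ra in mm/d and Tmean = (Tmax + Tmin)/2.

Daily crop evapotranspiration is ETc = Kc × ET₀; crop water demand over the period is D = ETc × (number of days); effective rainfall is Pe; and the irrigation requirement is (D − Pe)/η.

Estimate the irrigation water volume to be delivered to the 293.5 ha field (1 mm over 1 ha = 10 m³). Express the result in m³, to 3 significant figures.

274000 m³

Tmean = (38.6 + 17.7)/2 = 28.15 °C
ET₀ = 0.0023 × 9.83 × (28.15 + 17.8) × √20.9 = 0.0023 × 9.83 × 45.95 × 4.5717 = 4.7495 mm/d
ETc = Kc × ET₀ = 1.18 × 4.7495 = 5.6044 mm/d
Crop demand D = ETc × 14 d = 5.6044 × 14 = 78.462 mm
Pe = 0.79 × 0.1 = 0.079 mm
D − Pe = 78.462 − 0.079 = 78.383 mm
Gross irrigation = 78.383 / 0.84 = 93.313 mm
Volume = 93.313 mm × 293.5 ha × 10 = 273873.7 m³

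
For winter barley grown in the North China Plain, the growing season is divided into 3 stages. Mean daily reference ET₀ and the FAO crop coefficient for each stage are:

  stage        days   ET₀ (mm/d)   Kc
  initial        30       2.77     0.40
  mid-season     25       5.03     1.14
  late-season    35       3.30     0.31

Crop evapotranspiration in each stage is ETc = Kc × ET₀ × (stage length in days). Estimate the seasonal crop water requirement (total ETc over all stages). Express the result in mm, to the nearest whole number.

212 mm

initial: 0.40 × 2.77 × 30 = 33.24 mm
mid-season: 1.14 × 5.03 × 25 = 143.36 mm
late-season: 0.31 × 3.30 × 35 = 35.81 mm
Seasonal total = 212.41 mm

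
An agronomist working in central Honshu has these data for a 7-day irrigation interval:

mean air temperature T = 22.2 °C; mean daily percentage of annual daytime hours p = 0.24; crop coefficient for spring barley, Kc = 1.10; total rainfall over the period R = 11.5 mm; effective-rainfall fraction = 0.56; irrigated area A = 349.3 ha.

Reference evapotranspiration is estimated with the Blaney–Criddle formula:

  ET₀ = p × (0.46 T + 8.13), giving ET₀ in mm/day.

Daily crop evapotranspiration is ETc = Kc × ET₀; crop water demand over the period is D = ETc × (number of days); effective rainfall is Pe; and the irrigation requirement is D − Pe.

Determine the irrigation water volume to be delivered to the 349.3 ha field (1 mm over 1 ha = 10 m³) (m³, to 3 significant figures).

95900 m³

ET₀ = 0.24 × (0.46 × 22.2 + 8.13) = 0.24 × 18.342 = 4.4021 mm/d
ETc = Kc × ET₀ = 1.10 × 4.4021 = 4.8423 mm/d
Crop demand D = ETc × 7 d = 4.8423 × 7 = 33.896 mm
Pe = 0.56 × 11.5 = 6.440 mm
D − Pe = 33.896 − 6.440 = 27.456 mm
Volume = 27.456 mm × 349.3 ha × 10 = 95903.8 m³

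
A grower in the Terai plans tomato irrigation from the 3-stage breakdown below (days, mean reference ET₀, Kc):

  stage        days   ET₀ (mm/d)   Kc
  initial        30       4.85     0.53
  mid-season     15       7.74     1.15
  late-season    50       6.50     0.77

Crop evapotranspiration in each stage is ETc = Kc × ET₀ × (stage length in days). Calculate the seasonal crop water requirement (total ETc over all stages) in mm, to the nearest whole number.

461 mm

initial: 0.53 × 4.85 × 30 = 77.12 mm
mid-season: 1.15 × 7.74 × 15 = 133.52 mm
late-season: 0.77 × 6.50 × 50 = 250.25 mm
Seasonal total = 460.89 mm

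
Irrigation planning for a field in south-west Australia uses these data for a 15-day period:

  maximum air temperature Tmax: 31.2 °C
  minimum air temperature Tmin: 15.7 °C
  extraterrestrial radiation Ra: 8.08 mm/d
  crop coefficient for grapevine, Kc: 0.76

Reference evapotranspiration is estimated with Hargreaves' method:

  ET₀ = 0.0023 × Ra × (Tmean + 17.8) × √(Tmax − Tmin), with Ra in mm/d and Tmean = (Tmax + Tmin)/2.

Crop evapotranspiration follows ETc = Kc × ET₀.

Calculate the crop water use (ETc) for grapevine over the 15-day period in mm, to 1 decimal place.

Tmean = (31.2 + 15.7)/2 = 23.45 °C
ET₀ = 0.0023 × 8.08 × (23.45 + 17.8) × √15.5 = 0.0023 × 8.08 × 41.25 × 3.9370 = 3.0181 mm/d
ETc = Kc × ET₀ = 0.76 × 3.0181 = 2.2938 mm/d
Over 15 days: 2.2938 × 15 = 34.407 mm

34.4 mm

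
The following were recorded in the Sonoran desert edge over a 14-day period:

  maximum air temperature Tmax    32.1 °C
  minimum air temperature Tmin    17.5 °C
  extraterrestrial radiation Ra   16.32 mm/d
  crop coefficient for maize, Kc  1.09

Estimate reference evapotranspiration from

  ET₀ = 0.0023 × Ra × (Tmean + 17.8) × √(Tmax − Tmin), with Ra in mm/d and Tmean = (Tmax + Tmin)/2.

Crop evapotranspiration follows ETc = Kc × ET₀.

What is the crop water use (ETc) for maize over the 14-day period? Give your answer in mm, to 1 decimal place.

93.2 mm

Tmean = (32.1 + 17.5)/2 = 24.80 °C
ET₀ = 0.0023 × 16.32 × (24.80 + 17.8) × √14.6 = 0.0023 × 16.32 × 42.60 × 3.8210 = 6.1099 mm/d
ETc = Kc × ET₀ = 1.09 × 6.1099 = 6.6598 mm/d
Over 14 days: 6.6598 × 14 = 93.237 mm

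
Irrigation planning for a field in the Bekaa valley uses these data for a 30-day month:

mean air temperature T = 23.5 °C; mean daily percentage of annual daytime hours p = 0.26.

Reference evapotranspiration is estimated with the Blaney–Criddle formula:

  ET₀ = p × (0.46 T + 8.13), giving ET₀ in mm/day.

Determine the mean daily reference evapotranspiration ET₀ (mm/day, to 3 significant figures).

ET₀ = 0.26 × (0.46 × 23.5 + 8.13) = 0.26 × 18.940 = 4.9244 mm/d

4.92 mm/day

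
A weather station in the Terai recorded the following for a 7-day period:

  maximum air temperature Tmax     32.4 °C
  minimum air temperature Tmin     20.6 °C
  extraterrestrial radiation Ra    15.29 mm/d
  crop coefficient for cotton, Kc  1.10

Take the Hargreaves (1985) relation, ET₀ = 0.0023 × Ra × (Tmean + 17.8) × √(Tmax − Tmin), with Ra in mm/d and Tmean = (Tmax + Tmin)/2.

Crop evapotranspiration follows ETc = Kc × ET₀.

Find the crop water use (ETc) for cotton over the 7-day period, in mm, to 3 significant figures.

41.2 mm

Tmean = (32.4 + 20.6)/2 = 26.50 °C
ET₀ = 0.0023 × 15.29 × (26.50 + 17.8) × √11.8 = 0.0023 × 15.29 × 44.30 × 3.4351 = 5.3515 mm/d
ETc = Kc × ET₀ = 1.10 × 5.3515 = 5.8867 mm/d
Over 7 days: 5.8867 × 7 = 41.207 mm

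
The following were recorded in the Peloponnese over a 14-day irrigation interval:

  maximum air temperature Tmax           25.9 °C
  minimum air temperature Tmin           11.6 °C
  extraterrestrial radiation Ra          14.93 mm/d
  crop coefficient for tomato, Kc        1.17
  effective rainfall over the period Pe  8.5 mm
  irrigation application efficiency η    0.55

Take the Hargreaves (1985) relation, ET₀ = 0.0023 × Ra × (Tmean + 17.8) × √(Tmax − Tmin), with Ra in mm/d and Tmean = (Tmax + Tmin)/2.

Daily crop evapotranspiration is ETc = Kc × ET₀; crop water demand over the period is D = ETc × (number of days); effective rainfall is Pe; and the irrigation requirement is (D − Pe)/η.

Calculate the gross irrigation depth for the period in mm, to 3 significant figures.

Tmean = (25.9 + 11.6)/2 = 18.75 °C
ET₀ = 0.0023 × 14.93 × (18.75 + 17.8) × √14.3 = 0.0023 × 14.93 × 36.55 × 3.7815 = 4.7461 mm/d
ETc = Kc × ET₀ = 1.17 × 4.7461 = 5.5529 mm/d
Crop demand D = ETc × 14 d = 5.5529 × 14 = 77.741 mm
D − Pe = 77.741 − 8.5 = 69.241 mm
Gross irrigation = 69.241 / 0.55 = 125.893 mm

126 mm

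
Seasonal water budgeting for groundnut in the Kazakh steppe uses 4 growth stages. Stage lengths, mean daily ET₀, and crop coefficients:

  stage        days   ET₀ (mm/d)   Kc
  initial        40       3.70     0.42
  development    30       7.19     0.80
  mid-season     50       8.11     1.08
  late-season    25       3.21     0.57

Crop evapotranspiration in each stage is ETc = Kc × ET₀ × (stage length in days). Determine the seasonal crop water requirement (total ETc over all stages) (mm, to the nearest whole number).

initial: 0.42 × 3.70 × 40 = 62.16 mm
development: 0.80 × 7.19 × 30 = 172.56 mm
mid-season: 1.08 × 8.11 × 50 = 437.94 mm
late-season: 0.57 × 3.21 × 25 = 45.74 mm
Seasonal total = 718.40 mm

718 mm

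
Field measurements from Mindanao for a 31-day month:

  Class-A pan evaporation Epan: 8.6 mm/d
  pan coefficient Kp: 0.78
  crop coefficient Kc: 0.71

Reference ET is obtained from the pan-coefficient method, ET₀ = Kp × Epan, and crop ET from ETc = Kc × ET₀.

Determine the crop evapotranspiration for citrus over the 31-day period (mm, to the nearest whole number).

148 mm

ET₀ = 0.78 × 8.6 = 6.7080 mm/d
ETc = Kc × ET₀ = 0.71 × 6.7080 = 4.7627 mm/d
Over 31 days: 4.7627 × 31 = 147.644 mm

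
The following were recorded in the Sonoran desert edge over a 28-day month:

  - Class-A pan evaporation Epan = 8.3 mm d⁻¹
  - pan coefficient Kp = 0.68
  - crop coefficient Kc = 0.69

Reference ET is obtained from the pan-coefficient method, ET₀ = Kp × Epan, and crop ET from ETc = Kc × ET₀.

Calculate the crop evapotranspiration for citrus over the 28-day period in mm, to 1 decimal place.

109.0 mm

ET₀ = 0.68 × 8.3 = 5.6440 mm/d
ETc = Kc × ET₀ = 0.69 × 5.6440 = 3.8944 mm/d
Over 28 days: 3.8944 × 28 = 109.043 mm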